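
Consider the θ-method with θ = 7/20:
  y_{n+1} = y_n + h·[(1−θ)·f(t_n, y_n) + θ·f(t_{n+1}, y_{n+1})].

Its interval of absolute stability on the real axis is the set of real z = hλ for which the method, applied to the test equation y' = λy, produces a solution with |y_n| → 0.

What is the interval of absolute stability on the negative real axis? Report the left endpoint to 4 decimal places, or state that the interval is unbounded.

Set f=λy, z=hλ:
  y_{n+1} = y_n + z·[13/20·y_n + 7/20·y_{n+1}] ⇒ (1 − 7/20z)y_{n+1} = (1 + 13/20z)y_n
  R(z) = (1 + 13/20z)/(1 − 7/20z).

Find x<0 with |R(x)|<1.
x=-1.61: |R|=0.0297
R=−1: 1+13/20x = −1+7/20x ⇒ -3/10x=2 ⇒ x=2/(-3/10)=-6.6667
Confirm numerically:
  x=-6.040: |R|=0.93963 <1
  x=-5.922: |R|=0.92730 <1
  x=-4.638: |R|=0.76800 <1
  x=-4.365: |R|=0.72683 <1
  x=-7.246: |R|=1.04915 >1
  x=-6.688: |R|=1.00192 >1
Stable set (-6.6667, 0).

(-6.6667, 0).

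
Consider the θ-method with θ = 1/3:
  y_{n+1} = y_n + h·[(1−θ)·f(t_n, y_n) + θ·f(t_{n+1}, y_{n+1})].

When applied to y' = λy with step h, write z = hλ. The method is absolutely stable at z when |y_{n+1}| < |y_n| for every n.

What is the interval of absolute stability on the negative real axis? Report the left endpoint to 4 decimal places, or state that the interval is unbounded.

With y'=λy (z=hλ):
  y_{n+1} = y_n + z·[2/3·y_n + 1/3·y_{n+1}] ⇒ (1 − 1/3z)y_{n+1} = (1 + 2/3z)y_n
  Hence R(z) = (1 + 2/3z)/(1 − 1/3z).

Boundary: |R(x)|=1, x<0.
x=-0.43: |R|=0.6239
R=−1: 1+2/3x = −1+1/3x ⇒ -1/3x=2 ⇒ x=2/(-1/3)=-6.0000
Confirm numerically:
  x=-5.076: |R|=0.88559 <1
  x=-3.549: |R|=0.62574 <1
  x=-2.660: |R|=0.40989 <1
  x=-6.137: |R|=1.01499 >1
  x=-6.105: |R|=1.01153 >1
Interval (-6.0000, 0).

z∈(-6.0000,0).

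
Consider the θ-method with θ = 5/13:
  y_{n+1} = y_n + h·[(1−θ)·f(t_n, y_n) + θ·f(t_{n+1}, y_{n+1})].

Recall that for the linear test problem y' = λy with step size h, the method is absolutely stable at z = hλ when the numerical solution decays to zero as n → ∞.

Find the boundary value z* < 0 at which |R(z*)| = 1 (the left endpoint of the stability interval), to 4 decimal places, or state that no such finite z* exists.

With y'=λy (z=hλ):
  y_{n+1} = y_n + z·[8/13·y_n + 5/13·y_{n+1}] ⇒ (1 − 5/13z)y_{n+1} = (1 + 8/13z)y_n
  ⇒ R(z) = (1 + 8/13z)/(1 − 5/13z).

Find x<0 with |R(x)|<1.
x=-1.11: |R|=0.2221
R=−1: 1+8/13x = −1+5/13x ⇒ -3/13x=2 ⇒ x=2/(-3/13)=-8.6667
Confirm numerically:
  x=-8.139: |R|=0.97052 <1
  x=-6.061: |R|=0.81949 <1
  x=-4.517: |R|=0.65016 <1
  x=-8.824: |R|=1.00826 >1
  x=-8.816: |R|=1.00785 >1
Stable set (-8.6667, 0).

left endpoint -8.6667.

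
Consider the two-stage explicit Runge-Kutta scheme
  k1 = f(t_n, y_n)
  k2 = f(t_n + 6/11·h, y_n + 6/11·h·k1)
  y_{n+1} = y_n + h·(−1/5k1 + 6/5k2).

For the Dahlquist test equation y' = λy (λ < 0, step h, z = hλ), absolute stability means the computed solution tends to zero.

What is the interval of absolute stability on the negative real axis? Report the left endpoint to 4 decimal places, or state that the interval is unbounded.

With y'=λy (z=hλ):
  k1=λy_n ⇒ h·k1=z·y_n;  k2=λ(1+6/11z)y_n ⇒ h·k2=z(1+6/11z)y_n
  y_{n+1}/y_n = 1 − 1/5z + 6/5z(1+6/11z) = 1 + z + 36/55z²
  so R(z) = 1 + z + 36/55z².

Solve |R(x)|<1 on ℝ⁻.
x=-1.7: |R|=1.1916
R=1: x+36/55x²=0 ⇒ x=−55/36=-1.5278; min R=1−1/(4·36/55)=0.6181>−1
Confirm numerically:
  x=-1.137: |R|=0.70918 <1
  x=-1.019: |R|=0.66065 <1
  x=-0.716: |R|=0.61956 <1
  x=-0.701: |R|=0.62064 <1
  x=-2.122: |R|=1.82534 >1
  x=-1.621: |R|=1.09891 >1
Interval (-1.5278, 0).

z∈(-1.5278,0).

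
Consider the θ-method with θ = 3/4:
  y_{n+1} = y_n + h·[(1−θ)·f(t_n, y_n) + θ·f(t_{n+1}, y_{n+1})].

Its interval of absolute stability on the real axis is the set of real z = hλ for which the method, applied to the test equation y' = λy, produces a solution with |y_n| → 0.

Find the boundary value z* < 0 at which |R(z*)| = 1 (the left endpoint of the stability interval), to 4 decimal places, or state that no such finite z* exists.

Test eqn y'=λy, z=hλ:
  y_{n+1} = y_n + z·[1/4·y_n + 3/4·y_{n+1}] ⇒ (1 − 3/4z)y_{n+1} = (1 + 1/4z)y_n
  ⇒ R(z) = (1 + 1/4z)/(1 − 3/4z).

Need |R(x)|<1, x<0.
x=-0.86: |R|=0.4772
x=-2: |R|=0.2000
x=-10: |R|=0.1765
x=-100: |R|=0.3158
θ=3/4≥1/2 ⇒ |1+1/4x|<|1−3/4x| ∀x<0 ⇒ unbounded interval.

(−∞, 0) — no finite endpoint.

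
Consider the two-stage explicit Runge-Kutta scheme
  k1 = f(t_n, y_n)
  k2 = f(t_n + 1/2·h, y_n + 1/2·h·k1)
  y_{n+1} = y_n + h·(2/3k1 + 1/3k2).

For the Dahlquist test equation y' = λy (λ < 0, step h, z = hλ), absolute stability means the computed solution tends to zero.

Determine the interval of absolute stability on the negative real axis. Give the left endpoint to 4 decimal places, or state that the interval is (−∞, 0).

Test eqn y'=λy, z=hλ:
  k1=λy_n ⇒ h·k1=z·y_n;  k2=λ(1+1/2z)y_n ⇒ h·k2=z(1+1/2z)y_n
  y_{n+1}/y_n = 1 + 2/3z + 1/3z(1+1/2z) = 1 + z + 1/6z²
  so R(z) = 1 + z + 1/6z².

Boundary: |R(x)|=1, x<0.
x=-1.78: |R|=0.2519
R=1: x+1/6x²=0 ⇒ x=−6=-6.0000; min R=1−1/(4·1/6)=-0.5000>−1
Confirm numerically:
  x=-5.117: |R|=0.24695 <1
  x=-5.015: |R|=0.17670 <1
  x=-4.141: |R|=0.28302 <1
  x=-6.349: |R|=1.36930 >1
  x=-6.038: |R|=1.03824 >1
So |R|<1 on (-6.0000, 0).

(-6.0000, 0).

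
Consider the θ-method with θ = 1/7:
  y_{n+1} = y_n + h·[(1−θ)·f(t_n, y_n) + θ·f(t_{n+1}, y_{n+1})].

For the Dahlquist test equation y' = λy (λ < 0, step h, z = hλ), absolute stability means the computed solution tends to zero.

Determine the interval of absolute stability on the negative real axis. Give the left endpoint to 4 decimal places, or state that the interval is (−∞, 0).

Set f=λy, z=hλ:
  y_{n+1} = y_n + z·[6/7·y_n + 1/7·y_{n+1}] ⇒ (1 − 1/7z)y_{n+1} = (1 + 6/7z)y_n
  so R(z) = (1 + 6/7z)/(1 − 1/7z).

Solve |R(x)|<1 on ℝ⁻.
x=-1.49: |R|=0.2285
R=−1: 1+6/7x = −1+1/7x ⇒ -5/7x=2 ⇒ x=2/(-5/7)=-2.8000
Confirm numerically:
  x=-2.111: |R|=0.62189 <1
  x=-1.903: |R|=0.49624 <1
  x=-1.809: |R|=0.43751 <1
  x=-1.630: |R|=0.32213 <1
  x=-3.302: |R|=1.24364 >1
  x=-3.092: |R|=1.14467 >1
So |R|<1 on (-2.8000, 0).

(-2.8000, 0).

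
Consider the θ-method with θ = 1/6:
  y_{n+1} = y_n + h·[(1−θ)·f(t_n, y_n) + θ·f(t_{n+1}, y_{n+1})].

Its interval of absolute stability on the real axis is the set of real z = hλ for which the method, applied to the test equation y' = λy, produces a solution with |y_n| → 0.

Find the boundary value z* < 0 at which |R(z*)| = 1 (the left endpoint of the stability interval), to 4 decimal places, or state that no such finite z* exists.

On y'=λy, z=hλ:
  y_{n+1} = y_n + z·[5/6·y_n + 1/6·y_{n+1}] ⇒ (1 − 1/6z)y_{n+1} = (1 + 5/6z)y_n
  Hence R(z) = (1 + 5/6z)/(1 − 1/6z).

Solve |R(x)|<1 on ℝ⁻.
x=-0.85: |R|=0.2555
R=−1: 1+5/6x = −1+1/6x ⇒ -2/3x=2 ⇒ x=2/(-2/3)=-3.0000
Confirm numerically:
  x=-2.816: |R|=0.91652 <1
  x=-1.913: |R|=0.45052 <1
  x=-1.828: |R|=0.40112 <1
  x=-1.209: |R|=0.00624 <1
  x=-3.221: |R|=1.09587 >1
  x=-3.063: |R|=1.02781 >1
  x=-3.050: |R|=1.02210 >1
Interval (-3.0000, 0).

left endpoint -3.0000.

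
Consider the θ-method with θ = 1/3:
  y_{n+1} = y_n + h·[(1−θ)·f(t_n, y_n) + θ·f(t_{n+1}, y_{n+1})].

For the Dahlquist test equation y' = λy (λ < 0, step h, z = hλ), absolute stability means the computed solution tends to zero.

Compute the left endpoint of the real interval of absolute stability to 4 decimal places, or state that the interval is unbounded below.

Test eqn y'=λy, z=hλ:
  y_{n+1} = y_n + z·[2/3·y_n + 1/3·y_{n+1}] ⇒ (1 − 1/3z)y_{n+1} = (1 + 2/3z)y_n
  ⇒ R(z) = (1 + 2/3z)/(1 − 1/3z).

Boundary: |R(x)|=1, x<0.
x=-1.46: |R|=0.0179
R=−1: 1+2/3x = −1+1/3x ⇒ -1/3x=2 ⇒ x=2/(-1/3)=-6.0000
Confirm numerically:
  x=-4.641: |R|=0.82214 <1
  x=-4.440: |R|=0.79032 <1
  x=-3.687: |R|=0.65410 <1
  x=-2.928: |R|=0.48178 <1
  x=-6.545: |R|=1.05710 >1
  x=-6.177: |R|=1.01929 >1
Stable set (-6.0000, 0).

z* = -6.0000.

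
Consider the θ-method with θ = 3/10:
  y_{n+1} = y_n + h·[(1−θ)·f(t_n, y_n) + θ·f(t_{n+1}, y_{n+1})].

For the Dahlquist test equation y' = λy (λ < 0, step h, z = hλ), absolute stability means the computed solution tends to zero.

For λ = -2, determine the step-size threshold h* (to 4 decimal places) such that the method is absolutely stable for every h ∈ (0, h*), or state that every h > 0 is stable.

With y'=λy (z=hλ):
  y_{n+1} = y_n + z·[7/10·y_n + 3/10·y_{n+1}] ⇒ (1 − 3/10z)y_{n+1} = (1 + 7/10z)y_n
  Hence R(z) = (1 + 7/10z)/(1 − 3/10z).

Need |R(x)|<1, x<0.
x=-0.5: |R|=0.5652
R=−1: 1+7/10x = −1+3/10x ⇒ -2/5x=2 ⇒ x=2/(-2/5)=-5.0000
Confirm numerically:
  x=-4.319: |R|=0.88134 <1
  x=-4.265: |R|=0.87102 <1
  x=-4.115: |R|=0.84158 <1
  x=-3.546: |R|=0.71819 <1
  x=-5.217: |R|=1.03384 >1
  x=-5.177: |R|=1.02773 >1
So |R|<1 on (-5.0000, 0).

(-5.0000,0); λ=-2 ⇒ h* = (5)/2 = 2.5000.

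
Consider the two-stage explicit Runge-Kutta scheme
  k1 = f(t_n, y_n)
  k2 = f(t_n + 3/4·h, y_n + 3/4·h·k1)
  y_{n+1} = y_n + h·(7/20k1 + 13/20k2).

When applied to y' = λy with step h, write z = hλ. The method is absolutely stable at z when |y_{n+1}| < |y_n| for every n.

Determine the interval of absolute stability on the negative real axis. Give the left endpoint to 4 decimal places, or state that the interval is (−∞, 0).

z∈(-2.0513,0).

With y'=λy (z=hλ):
  k1=λy_n ⇒ h·k1=z·y_n;  k2=λ(1+3/4z)y_n ⇒ h·k2=z(1+3/4z)y_n
  y_{n+1}/y_n = 1 + 7/20z + 13/20z(1+3/4z) = 1 + z + 39/80z²
  Hence R(z) = 1 + z + 39/80z².

Find x<0 with |R(x)|<1.
x=-1.05: |R|=0.4875
R=1: x+39/80x²=0 ⇒ x=−80/39=-2.0513; min R=1−1/(4·39/80)=0.4872>−1
Confirm numerically:
  x=-1.647: |R|=0.67540 <1
  x=-1.130: |R|=0.49249 <1
  x=-0.846: |R|=0.50291 <1
  x=-2.556: |R|=1.62890 >1
  x=-2.138: |R|=1.09038 >1
Interval (-2.0513, 0).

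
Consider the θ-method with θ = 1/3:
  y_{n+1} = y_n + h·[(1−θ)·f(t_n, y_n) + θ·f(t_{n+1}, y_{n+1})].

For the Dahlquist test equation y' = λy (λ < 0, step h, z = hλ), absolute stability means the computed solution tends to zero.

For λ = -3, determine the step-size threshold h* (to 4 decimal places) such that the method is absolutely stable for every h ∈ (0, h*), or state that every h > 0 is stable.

Set f=λy, z=hλ:
  y_{n+1} = y_n + z·[2/3·y_n + 1/3·y_{n+1}] ⇒ (1 − 1/3z)y_{n+1} = (1 + 2/3z)y_n
  ⇒ R(z) = (1 + 2/3z)/(1 − 1/3z).

Solve |R(x)|<1 on ℝ⁻.
x=-0.46: |R|=0.6012
R=−1: 1+2/3x = −1+1/3x ⇒ -1/3x=2 ⇒ x=2/(-1/3)=-6.0000
Confirm numerically:
  x=-4.931: |R|=0.86521 <1
  x=-3.367: |R|=0.58646 <1
  x=-2.796: |R|=0.44720 <1
  x=-2.741: |R|=0.43233 <1
  x=-6.546: |R|=1.05720 >1
  x=-6.520: |R|=1.05462 >1
  x=-6.384: |R|=1.04092 >1
Stable set (-6.0000, 0).

(-6.0000,0); λ=-3 ⇒ h* = (6)/3 = 2.0000.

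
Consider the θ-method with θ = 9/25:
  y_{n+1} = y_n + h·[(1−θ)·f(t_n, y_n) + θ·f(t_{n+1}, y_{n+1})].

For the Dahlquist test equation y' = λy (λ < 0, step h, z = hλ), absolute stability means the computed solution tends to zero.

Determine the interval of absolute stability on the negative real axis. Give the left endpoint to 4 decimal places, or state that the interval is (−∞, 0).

(-7.1429, 0).

With y'=λy (z=hλ):
  y_{n+1} = y_n + z·[16/25·y_n + 9/25·y_{n+1}] ⇒ (1 − 9/25z)y_{n+1} = (1 + 16/25z)y_n
  so R(z) = (1 + 16/25z)/(1 − 9/25z).

Find x<0 with |R(x)|<1.
x=-0.89: |R|=0.3260
R=−1: 1+16/25x = −1+9/25x ⇒ -7/25x=2 ⇒ x=2/(-7/25)=-7.1429
Confirm numerically:
  x=-5.807: |R|=0.87897 <1
  x=-3.876: |R|=0.61813 <1
  x=-3.323: |R|=0.51301 <1
  x=-7.595: |R|=1.03390 >1
  x=-7.577: |R|=1.03261 >1
  x=-7.376: |R|=1.01786 >1
So |R|<1 on (-7.1429, 0).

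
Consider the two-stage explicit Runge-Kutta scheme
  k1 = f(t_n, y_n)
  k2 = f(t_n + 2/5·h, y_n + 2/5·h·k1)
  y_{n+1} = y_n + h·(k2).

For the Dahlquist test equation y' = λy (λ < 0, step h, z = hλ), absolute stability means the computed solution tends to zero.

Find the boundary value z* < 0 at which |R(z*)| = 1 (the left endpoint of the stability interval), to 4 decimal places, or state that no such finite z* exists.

On y'=λy, z=hλ:
  k1=λy_n ⇒ h·k1=z·y_n;  k2=λ(1+2/5z)y_n ⇒ h·k2=z(1+2/5z)y_n
  y_{n+1}/y_n = 1 + z(1+2/5z) = 1 + z + 2/5z²
  ⇒ R(z) = 1 + z + 2/5z².

Boundary: |R(x)|=1, x<0.
x=-0.9: |R|=0.4240
R=1: x+2/5x²=0 ⇒ x=−5/2=-2.5000; min R=1−1/(4·2/5)=0.3750>−1
Confirm numerically:
  x=-2.168: |R|=0.71209 <1
  x=-1.323: |R|=0.37713 <1
  x=-1.169: |R|=0.37762 <1
  x=-2.758: |R|=1.28463 >1
  x=-2.716: |R|=1.23466 >1
So |R|<1 on (-2.5000, 0).

z* = -2.5000.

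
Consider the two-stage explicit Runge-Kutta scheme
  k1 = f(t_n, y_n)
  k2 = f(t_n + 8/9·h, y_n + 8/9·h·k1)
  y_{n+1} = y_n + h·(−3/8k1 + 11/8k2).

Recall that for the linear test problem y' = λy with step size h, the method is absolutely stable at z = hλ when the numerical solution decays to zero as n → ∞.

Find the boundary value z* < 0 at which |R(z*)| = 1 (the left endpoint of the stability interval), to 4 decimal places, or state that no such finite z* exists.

z* = -0.8182.

With y'=λy (z=hλ):
  k1=λy_n ⇒ h·k1=z·y_n;  k2=λ(1+8/9z)y_n ⇒ h·k2=z(1+8/9z)y_n
  y_{n+1}/y_n = 1 − 3/8z + 11/8z(1+8/9z) = 1 + z + 11/9z²
  ⇒ R(z) = 1 + z + 11/9z².

Boundary: |R(x)|=1, x<0.
x=-1.12: |R|=1.4132
R=1: x+11/9x²=0 ⇒ x=−9/11=-0.8182; min R=1−1/(4·11/9)=0.7955>−1
Confirm numerically:
  x=-0.778: |R|=0.96179 <1
  x=-0.765: |R|=0.95028 <1
  x=-0.608: |R|=0.84381 <1
  x=-0.956: |R|=1.16103 >1
  x=-0.891: |R|=1.07930 >1
So |R|<1 on (-0.8182, 0).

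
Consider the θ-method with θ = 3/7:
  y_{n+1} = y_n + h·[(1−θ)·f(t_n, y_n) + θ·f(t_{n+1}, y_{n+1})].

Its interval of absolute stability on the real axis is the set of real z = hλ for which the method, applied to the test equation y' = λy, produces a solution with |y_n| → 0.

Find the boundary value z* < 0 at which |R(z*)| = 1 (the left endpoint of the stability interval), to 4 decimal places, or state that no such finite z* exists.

left endpoint -14.0000.

Test eqn y'=λy, z=hλ:
  y_{n+1} = y_n + z·[4/7·y_n + 3/7·y_{n+1}] ⇒ (1 − 3/7z)y_{n+1} = (1 + 4/7z)y_n
  so R(z) = (1 + 4/7z)/(1 − 3/7z).

Solve |R(x)|<1 on ℝ⁻.
x=-1.06: |R|=0.2711
R=−1: 1+4/7x = −1+3/7x ⇒ -1/7x=2 ⇒ x=2/(-1/7)=-14.0000
Confirm numerically:
  x=-11.538: |R|=0.94084 <1
  x=-7.715: |R|=0.79151 <1
  x=-6.511: |R|=0.71775 <1
  x=-14.488: |R|=1.00967 >1
  x=-14.181: |R|=1.00365 >1
Interval (-14.0000, 0).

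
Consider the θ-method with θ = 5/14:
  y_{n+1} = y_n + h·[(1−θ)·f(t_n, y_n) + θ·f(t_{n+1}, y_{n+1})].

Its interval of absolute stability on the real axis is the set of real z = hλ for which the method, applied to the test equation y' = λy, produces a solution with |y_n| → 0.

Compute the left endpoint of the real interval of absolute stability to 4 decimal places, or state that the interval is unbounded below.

On y'=λy, z=hλ:
  y_{n+1} = y_n + z·[9/14·y_n + 5/14·y_{n+1}] ⇒ (1 − 5/14z)y_{n+1} = (1 + 9/14z)y_n
  R(z) = (1 + 9/14z)/(1 − 5/14z).

Boundary: |R(x)|=1, x<0.
x=-1.29: |R|=0.1169
R=−1: 1+9/14x = −1+5/14x ⇒ -2/7x=2 ⇒ x=2/(-2/7)=-7.0000
Confirm numerically:
  x=-6.968: |R|=0.99738 <1
  x=-5.228: |R|=0.82342 <1
  x=-4.400: |R|=0.71111 <1
  x=-2.935: |R|=0.43296 <1
  x=-7.473: |R|=1.03683 >1
  x=-7.024: |R|=1.00195 >1
Stable set (-7.0000, 0).

left endpoint -7.0000.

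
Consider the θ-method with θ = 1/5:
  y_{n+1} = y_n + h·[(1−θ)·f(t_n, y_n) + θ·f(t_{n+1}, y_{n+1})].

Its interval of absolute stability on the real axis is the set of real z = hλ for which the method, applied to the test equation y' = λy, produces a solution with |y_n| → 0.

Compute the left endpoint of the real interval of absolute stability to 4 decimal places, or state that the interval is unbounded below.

left endpoint -3.3333.

With y'=λy (z=hλ):
  y_{n+1} = y_n + z·[4/5·y_n + 1/5·y_{n+1}] ⇒ (1 − 1/5z)y_{n+1} = (1 + 4/5z)y_n
  Hence R(z) = (1 + 4/5z)/(1 − 1/5z).

Find x<0 with |R(x)|<1.
x=-1.09: |R|=0.1051
R=−1: 1+4/5x = −1+1/5x ⇒ -3/5x=2 ⇒ x=2/(-3/5)=-3.3333
Confirm numerically:
  x=-2.947: |R|=0.85416 <1
  x=-2.023: |R|=0.44027 <1
  x=-1.490: |R|=0.14792 <1
  x=-3.617: |R|=1.09876 >1
  x=-3.605: |R|=1.09471 >1
Stable set (-3.3333, 0).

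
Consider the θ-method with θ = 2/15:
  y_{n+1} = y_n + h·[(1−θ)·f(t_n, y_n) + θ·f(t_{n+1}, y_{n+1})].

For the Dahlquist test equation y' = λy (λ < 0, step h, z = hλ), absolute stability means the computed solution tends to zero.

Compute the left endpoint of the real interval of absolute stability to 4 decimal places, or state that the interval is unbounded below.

Test eqn y'=λy, z=hλ:
  y_{n+1} = y_n + z·[13/15·y_n + 2/15·y_{n+1}] ⇒ (1 − 2/15z)y_{n+1} = (1 + 13/15z)y_n
  Hence R(z) = (1 + 13/15z)/(1 − 2/15z).

Boundary: |R(x)|=1, x<0.
x=-0.42: |R|=0.6023
R=−1: 1+13/15x = −1+2/15x ⇒ -11/15x=2 ⇒ x=2/(-11/15)=-2.7273
Confirm numerically:
  x=-1.912: |R|=0.52359 <1
  x=-1.669: |R|=0.36520 <1
  x=-1.551: |R|=0.28522 <1
  x=-1.546: |R|=0.28178 <1
  x=-3.310: |R|=1.29648 >1
  x=-3.102: |R|=1.19440 >1
  x=-2.970: |R|=1.12751 >1
So |R|<1 on (-2.7273, 0).

z* = -2.7273.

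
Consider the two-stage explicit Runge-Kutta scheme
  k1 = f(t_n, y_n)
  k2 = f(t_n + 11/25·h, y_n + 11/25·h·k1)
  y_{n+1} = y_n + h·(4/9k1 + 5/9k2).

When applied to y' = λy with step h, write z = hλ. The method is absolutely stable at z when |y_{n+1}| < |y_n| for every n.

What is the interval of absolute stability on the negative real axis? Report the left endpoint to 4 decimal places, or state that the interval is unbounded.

z∈(-4.0909,0).

Test eqn y'=λy, z=hλ:
  k1=λy_n ⇒ h·k1=z·y_n;  k2=λ(1+11/25z)y_n ⇒ h·k2=z(1+11/25z)y_n
  y_{n+1}/y_n = 1 + 4/9z + 5/9z(1+11/25z) = 1 + z + 11/45z²
  so R(z) = 1 + z + 11/45z².

Need |R(x)|<1, x<0.
x=-0.56: |R|=0.5167
R=1: x+11/45x²=0 ⇒ x=−45/11=-4.0909; min R=1−1/(4·11/45)=-0.0227>−1
Confirm numerically:
  x=-3.575: |R|=0.54915 <1
  x=-3.227: |R|=0.31853 <1
  x=-2.441: |R|=0.01552 <1
  x=-2.355: |R|=0.00070 <1
  x=-4.617: |R|=1.59375 >1
  x=-4.423: |R|=1.35905 >1
  x=-4.246: |R|=1.16097 >1
Interval (-4.0909, 0).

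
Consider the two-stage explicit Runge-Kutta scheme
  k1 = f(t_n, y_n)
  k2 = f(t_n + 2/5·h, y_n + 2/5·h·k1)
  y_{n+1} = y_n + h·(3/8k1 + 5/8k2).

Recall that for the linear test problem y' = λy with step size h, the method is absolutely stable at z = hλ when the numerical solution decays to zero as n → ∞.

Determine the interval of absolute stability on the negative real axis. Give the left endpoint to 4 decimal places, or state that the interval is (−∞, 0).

Test eqn y'=λy, z=hλ:
  k1=λy_n ⇒ h·k1=z·y_n;  k2=λ(1+2/5z)y_n ⇒ h·k2=z(1+2/5z)y_n
  y_{n+1}/y_n = 1 + 3/8z + 5/8z(1+2/5z) = 1 + z + 1/4z²
  so R(z) = 1 + z + 1/4z².

Solve |R(x)|<1 on ℝ⁻.
x=-0.65: |R|=0.4556
R=1: x+1/4x²=0 ⇒ x=−4=-4.0000; min R=1−1/(4·1/4)=0.0000>−1
Confirm numerically:
  x=-3.709: |R|=0.73017 <1
  x=-3.003: |R|=0.25150 <1
  x=-2.806: |R|=0.16241 <1
  x=-2.298: |R|=0.02220 <1
  x=-4.245: |R|=1.26001 >1
  x=-4.060: |R|=1.06090 >1
Interval (-4.0000, 0).

z∈(-4.0000,0).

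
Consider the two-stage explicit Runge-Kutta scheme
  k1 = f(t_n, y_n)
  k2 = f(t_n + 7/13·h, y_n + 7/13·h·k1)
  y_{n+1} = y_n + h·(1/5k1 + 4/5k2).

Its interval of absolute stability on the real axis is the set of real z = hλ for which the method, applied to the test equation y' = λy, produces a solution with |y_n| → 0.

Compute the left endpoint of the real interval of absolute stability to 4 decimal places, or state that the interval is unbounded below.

Test eqn y'=λy, z=hλ:
  k1=λy_n ⇒ h·k1=z·y_n;  k2=λ(1+7/13z)y_n ⇒ h·k2=z(1+7/13z)y_n
  y_{n+1}/y_n = 1 + 1/5z + 4/5z(1+7/13z) = 1 + z + 28/65z²
  so R(z) = 1 + z + 28/65z².

Boundary: |R(x)|=1, x<0.
x=-0.5: |R|=0.6077
R=1: x+28/65x²=0 ⇒ x=−65/28=-2.3214; min R=1−1/(4·28/65)=0.4196>−1
Confirm numerically:
  x=-2.211: |R|=0.89482 <1
  x=-1.546: |R|=0.48359 <1
  x=-0.991: |R|=0.43205 <1
  x=-2.765: |R|=1.52833 >1
  x=-2.698: |R|=1.43766 >1
So |R|<1 on (-2.3214, 0).

z* = -2.3214.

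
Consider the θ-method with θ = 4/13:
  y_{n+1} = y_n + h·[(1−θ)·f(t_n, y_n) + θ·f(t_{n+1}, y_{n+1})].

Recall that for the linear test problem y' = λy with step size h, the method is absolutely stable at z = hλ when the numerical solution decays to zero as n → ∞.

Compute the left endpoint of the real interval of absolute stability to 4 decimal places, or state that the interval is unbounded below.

Set f=λy, z=hλ:
  y_{n+1} = y_n + z·[9/13·y_n + 4/13·y_{n+1}] ⇒ (1 − 4/13z)y_{n+1} = (1 + 9/13z)y_n
  R(z) = (1 + 9/13z)/(1 − 4/13z).

Need |R(x)|<1, x<0.
x=-1.24: |R|=0.1024
R=−1: 1+9/13x = −1+4/13x ⇒ -5/13x=2 ⇒ x=2/(-5/13)=-5.2000
Confirm numerically:
  x=-4.547: |R|=0.89531 <1
  x=-2.957: |R|=0.54829 <1
  x=-2.512: |R|=0.41687 <1
  x=-2.502: |R|=0.41368 <1
  x=-5.597: |R|=1.05609 >1
  x=-5.516: |R|=1.04506 >1
Interval (-5.2000, 0).

z* = -5.2000.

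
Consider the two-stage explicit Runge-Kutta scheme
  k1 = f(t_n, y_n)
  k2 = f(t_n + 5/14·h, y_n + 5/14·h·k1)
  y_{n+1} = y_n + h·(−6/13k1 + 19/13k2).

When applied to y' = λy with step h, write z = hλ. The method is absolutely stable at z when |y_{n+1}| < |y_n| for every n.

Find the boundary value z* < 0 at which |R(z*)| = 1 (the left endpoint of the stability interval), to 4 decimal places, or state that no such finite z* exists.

left endpoint -1.9158.

With y'=λy (z=hλ):
  k1=λy_n ⇒ h·k1=z·y_n;  k2=λ(1+5/14z)y_n ⇒ h·k2=z(1+5/14z)y_n
  y_{n+1}/y_n = 1 − 6/13z + 19/13z(1+5/14z) = 1 + z + 95/182z²
  ⇒ R(z) = 1 + z + 95/182z².

Boundary: |R(x)|=1, x<0.
x=-1.25: |R|=0.5656
R=1: x+95/182x²=0 ⇒ x=−182/95=-1.9158; min R=1−1/(4·95/182)=0.5211>−1
Confirm numerically:
  x=-1.835: |R|=0.92262 <1
  x=-1.745: |R|=0.84444 <1
  x=-0.840: |R|=0.52831 <1
  x=-2.138: |R|=1.24798 >1
  x=-2.134: |R|=1.24306 >1
Interval (-1.9158, 0).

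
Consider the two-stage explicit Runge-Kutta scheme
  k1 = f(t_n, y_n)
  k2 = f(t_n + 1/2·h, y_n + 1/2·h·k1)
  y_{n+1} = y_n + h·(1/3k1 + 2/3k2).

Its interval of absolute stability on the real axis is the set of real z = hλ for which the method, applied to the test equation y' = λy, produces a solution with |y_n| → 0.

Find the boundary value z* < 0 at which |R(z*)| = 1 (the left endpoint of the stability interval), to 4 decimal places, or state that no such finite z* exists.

Set f=λy, z=hλ:
  k1=λy_n ⇒ h·k1=z·y_n;  k2=λ(1+1/2z)y_n ⇒ h·k2=z(1+1/2z)y_n
  y_{n+1}/y_n = 1 + 1/3z + 2/3z(1+1/2z) = 1 + z + 1/3z²
  Hence R(z) = 1 + z + 1/3z².

Need |R(x)|<1, x<0.
x=-0.34: |R|=0.6985
R=1: x+1/3x²=0 ⇒ x=−3=-3.0000; min R=1−1/(4·1/3)=0.2500>−1
Confirm numerically:
  x=-2.440: |R|=0.54453 <1
  x=-2.014: |R|=0.33807 <1
  x=-1.482: |R|=0.25011 <1
  x=-3.559: |R|=1.66316 >1
  x=-3.291: |R|=1.31923 >1
  x=-3.243: |R|=1.26268 >1
So |R|<1 on (-3.0000, 0).

left endpoint -3.0000.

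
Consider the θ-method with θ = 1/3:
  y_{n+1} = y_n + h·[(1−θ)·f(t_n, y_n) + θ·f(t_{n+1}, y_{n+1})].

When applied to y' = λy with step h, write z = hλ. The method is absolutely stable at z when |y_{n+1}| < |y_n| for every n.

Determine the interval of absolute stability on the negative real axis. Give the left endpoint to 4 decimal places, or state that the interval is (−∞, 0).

On y'=λy, z=hλ:
  y_{n+1} = y_n + z·[2/3·y_n + 1/3·y_{n+1}] ⇒ (1 − 1/3z)y_{n+1} = (1 + 2/3z)y_n
  so R(z) = (1 + 2/3z)/(1 − 1/3z).

Boundary: |R(x)|=1, x<0.
x=-1.49: |R|=0.0045
R=−1: 1+2/3x = −1+1/3x ⇒ -1/3x=2 ⇒ x=2/(-1/3)=-6.0000
Confirm numerically:
  x=-5.848: |R|=0.98282 <1
  x=-5.491: |R|=0.94005 <1
  x=-4.717: |R|=0.83374 <1
  x=-6.572: |R|=1.05976 >1
  x=-6.506: |R|=1.05323 >1
  x=-6.251: |R|=1.02713 >1
So |R|<1 on (-6.0000, 0).

z∈(-6.0000,0).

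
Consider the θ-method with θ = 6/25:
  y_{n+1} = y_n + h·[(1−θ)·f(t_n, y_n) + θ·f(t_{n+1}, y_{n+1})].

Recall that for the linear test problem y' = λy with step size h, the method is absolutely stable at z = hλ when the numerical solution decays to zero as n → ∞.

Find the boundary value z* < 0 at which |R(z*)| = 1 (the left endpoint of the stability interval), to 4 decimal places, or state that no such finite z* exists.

z* = -3.8462.

With y'=λy (z=hλ):
  y_{n+1} = y_n + z·[19/25·y_n + 6/25·y_{n+1}] ⇒ (1 − 6/25z)y_{n+1} = (1 + 19/25z)y_n
  R(z) = (1 + 19/25z)/(1 − 6/25z).

Need |R(x)|<1, x<0.
x=-1.33: |R|=0.0082
R=−1: 1+19/25x = −1+6/25x ⇒ -13/25x=2 ⇒ x=2/(-13/25)=-3.8462
Confirm numerically:
  x=-3.109: |R|=0.78048 <1
  x=-2.786: |R|=0.66962 <1
  x=-2.540: |R|=0.57803 <1
  x=-2.095: |R|=0.39406 <1
  x=-4.365: |R|=1.13176 >1
  x=-4.150: |R|=1.07916 >1
  x=-4.105: |R|=1.06780 >1
Stable set (-3.8462, 0).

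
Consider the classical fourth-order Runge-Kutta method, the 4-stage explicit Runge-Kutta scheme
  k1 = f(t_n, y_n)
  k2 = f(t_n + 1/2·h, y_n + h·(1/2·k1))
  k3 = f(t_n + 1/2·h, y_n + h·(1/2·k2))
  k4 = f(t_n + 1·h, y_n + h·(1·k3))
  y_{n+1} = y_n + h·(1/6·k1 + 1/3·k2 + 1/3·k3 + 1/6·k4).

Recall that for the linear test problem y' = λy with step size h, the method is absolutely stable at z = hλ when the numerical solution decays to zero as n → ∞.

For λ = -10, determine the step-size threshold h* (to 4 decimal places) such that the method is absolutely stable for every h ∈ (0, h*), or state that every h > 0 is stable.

Set f=λy, z=hλ:
  order 4, 4-stage ⇒ R(z)=1+z+z^2/2+z^3/6+z^4/24
  (e.g. R(-1.23)=0.31167, |R|=0.31167)

Need |R(x)|<1, x<0.
x=-1.23: |R|=0.3117
|R(-1.8)|=0.2854 |R(-1.33)|=0.2927 |R(-0.73)|=0.4834
Bisect:
  x_lo=-3.5098 |R|=2.7665  x_hi=-0.2791 |R|=0.7565
  mid=-1.89444 |R|=0.30353 →hi
  mid=-2.70213 |R|=0.88168 →hi
  mid=-3.10597 |R|=1.60139 →lo
  mid=-2.90405 |R|=1.19432 →lo
  mid=-2.80309 |R|=1.02716 →lo
  mid=-2.75261 |R|=0.95183 →hi
  mid=-2.77785 |R|=0.98883 →hi
  mid=-2.79047 |R|=1.00783 →lo
  mid=-2.78416 |R|=0.99829 →hi
  ...
  [-2.78534,-2.78515] ⇒ x*=-2.7853
Stable set (-2.7853, 0).

(-2.7853,0); λ=-10 ⇒ h* = 0.2785.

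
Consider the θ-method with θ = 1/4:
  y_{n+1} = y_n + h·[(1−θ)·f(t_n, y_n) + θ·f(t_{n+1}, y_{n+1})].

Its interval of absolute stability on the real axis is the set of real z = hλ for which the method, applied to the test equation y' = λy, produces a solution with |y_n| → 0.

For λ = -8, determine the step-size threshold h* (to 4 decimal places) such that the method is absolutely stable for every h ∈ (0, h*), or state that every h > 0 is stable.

(-4.0000,0); λ=-8 ⇒ h* = (4)/8 = 0.5000.

Test eqn y'=λy, z=hλ:
  y_{n+1} = y_n + z·[3/4·y_n + 1/4·y_{n+1}] ⇒ (1 − 1/4z)y_{n+1} = (1 + 3/4z)y_n
  so R(z) = (1 + 3/4z)/(1 − 1/4z).

Boundary: |R(x)|=1, x<0.
x=-1.42: |R|=0.0480
R=−1: 1+3/4x = −1+1/4x ⇒ -1/2x=2 ⇒ x=2/(-1/2)=-4.0000
Confirm numerically:
  x=-3.479: |R|=0.86068 <1
  x=-3.132: |R|=0.75659 <1
  x=-1.802: |R|=0.24233 <1
  x=-4.069: |R|=1.01710 >1
  x=-4.035: |R|=1.00871 >1
Interval (-4.0000, 0).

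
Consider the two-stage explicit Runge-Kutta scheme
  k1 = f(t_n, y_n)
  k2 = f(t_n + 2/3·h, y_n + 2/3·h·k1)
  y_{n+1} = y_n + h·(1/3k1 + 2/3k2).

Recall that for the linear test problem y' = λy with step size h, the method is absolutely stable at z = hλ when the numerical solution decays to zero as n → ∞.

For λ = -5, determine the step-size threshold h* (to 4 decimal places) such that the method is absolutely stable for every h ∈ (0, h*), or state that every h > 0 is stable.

(-2.2500,0); λ=-5 ⇒ h* = (9/4)/5 = 0.4500.

Test eqn y'=λy, z=hλ:
  k1=λy_n ⇒ h·k1=z·y_n;  k2=λ(1+2/3z)y_n ⇒ h·k2=z(1+2/3z)y_n
  y_{n+1}/y_n = 1 + 1/3z + 2/3z(1+2/3z) = 1 + z + 4/9z²
  R(z) = 1 + z + 4/9z².

Need |R(x)|<1, x<0.
x=-0.43: |R|=0.6522
R=1: x+4/9x²=0 ⇒ x=−9/4=-2.2500; min R=1−1/(4·4/9)=0.4375>−1
Confirm numerically:
  x=-1.358: |R|=0.46163 <1
  x=-1.324: |R|=0.45510 <1
  x=-1.026: |R|=0.44186 <1
  x=-2.836: |R|=1.73862 >1
  x=-2.563: |R|=1.35654 >1
Interval (-2.2500, 0).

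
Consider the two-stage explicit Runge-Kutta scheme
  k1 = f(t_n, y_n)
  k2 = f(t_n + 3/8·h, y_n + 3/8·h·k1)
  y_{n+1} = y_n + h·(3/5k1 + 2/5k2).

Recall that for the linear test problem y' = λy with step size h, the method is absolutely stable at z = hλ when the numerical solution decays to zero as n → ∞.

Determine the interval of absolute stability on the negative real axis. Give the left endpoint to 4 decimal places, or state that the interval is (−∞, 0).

With y'=λy (z=hλ):
  k1=λy_n ⇒ h·k1=z·y_n;  k2=λ(1+3/8z)y_n ⇒ h·k2=z(1+3/8z)y_n
  y_{n+1}/y_n = 1 + 3/5z + 2/5z(1+3/8z) = 1 + z + 3/20z²
  R(z) = 1 + z + 3/20z².

Boundary: |R(x)|=1, x<0.
x=-1.59: |R|=0.2108
R=1: x+3/20x²=0 ⇒ x=−20/3=-6.6667; min R=1−1/(4·3/20)=-0.6667>−1
Confirm numerically:
  x=-5.816: |R|=0.25788 <1
  x=-5.518: |R|=0.04925 <1
  x=-4.749: |R|=0.36605 <1
  x=-3.776: |R|=0.63727 <1
  x=-7.161: |R|=1.53099 >1
  x=-7.072: |R|=1.42998 >1
  x=-6.924: |R|=1.26727 >1
Stable set (-6.6667, 0).

z∈(-6.6667,0).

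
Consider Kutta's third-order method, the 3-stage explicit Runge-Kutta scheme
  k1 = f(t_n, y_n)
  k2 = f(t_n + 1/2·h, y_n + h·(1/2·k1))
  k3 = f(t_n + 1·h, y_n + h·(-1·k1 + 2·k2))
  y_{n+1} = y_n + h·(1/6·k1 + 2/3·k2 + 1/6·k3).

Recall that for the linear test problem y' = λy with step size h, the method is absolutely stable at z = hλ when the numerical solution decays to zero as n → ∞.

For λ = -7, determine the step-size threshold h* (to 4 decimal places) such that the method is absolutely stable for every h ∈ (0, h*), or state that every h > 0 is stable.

(-2.5127,0); λ=-7 ⇒ h* = 0.3590.

On y'=λy, z=hλ:
  order 3, 3-stage ⇒ R(z)=1+z+z^2/2+z^3/6
  (e.g. R(-1.14)=0.26288, |R|=0.26288)

Find x<0 with |R(x)|<1.
x=-1.14: |R|=0.2629
|R(-2.76)|=1.4553 |R(-2.34)|=0.7377 |R(-2.1)|=0.4385
Bisect:
  x_lo=-3.3779 |R|=3.0966  x_hi=-0.3386 |R|=0.7123
  mid=-1.85824 |R|=0.20115 →hi
  mid=-2.61808 |R|=1.18177 →lo
  mid=-2.23816 |R|=0.60210 →hi
  mid=-2.42812 |R|=0.86617 →hi
  mid=-2.52310 |R|=1.01710 →lo
  mid=-2.47561 |R|=0.93997 →hi
  mid=-2.49935 |R|=0.97811 →hi
  mid=-2.51122 |R|=0.99750 →hi
  mid=-2.51716 |R|=1.00728 →lo
  mid=-2.51419 |R|=1.00238 →lo
  ...
  [-2.51289,-2.51271] ⇒ x*=-2.5127
So |R|<1 on (-2.5127, 0).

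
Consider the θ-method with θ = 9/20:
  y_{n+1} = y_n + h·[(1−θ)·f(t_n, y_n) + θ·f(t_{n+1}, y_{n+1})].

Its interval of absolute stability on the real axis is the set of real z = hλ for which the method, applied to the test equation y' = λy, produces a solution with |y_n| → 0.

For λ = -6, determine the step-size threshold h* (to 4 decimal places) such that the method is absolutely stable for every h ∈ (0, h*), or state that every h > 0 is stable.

Test eqn y'=λy, z=hλ:
  y_{n+1} = y_n + z·[11/20·y_n + 9/20·y_{n+1}] ⇒ (1 − 9/20z)y_{n+1} = (1 + 11/20z)y_n
  so R(z) = (1 + 11/20z)/(1 − 9/20z).

Find x<0 with |R(x)|<1.
x=-0.88: |R|=0.3696
R=−1: 1+11/20x = −1+9/20x ⇒ -1/10x=2 ⇒ x=2/(-1/10)=-20.0000
Confirm numerically:
  x=-19.606: |R|=0.99599 <1
  x=-11.911: |R|=0.87281 <1
  x=-10.558: |R|=0.83582 <1
  x=-10.408: |R|=0.83123 <1
  x=-20.529: |R|=1.00517 >1
  x=-20.279: |R|=1.00276 >1
So |R|<1 on (-20.0000, 0).

(-20.0000,0); λ=-6 ⇒ h* = (20)/6 = 3.3333.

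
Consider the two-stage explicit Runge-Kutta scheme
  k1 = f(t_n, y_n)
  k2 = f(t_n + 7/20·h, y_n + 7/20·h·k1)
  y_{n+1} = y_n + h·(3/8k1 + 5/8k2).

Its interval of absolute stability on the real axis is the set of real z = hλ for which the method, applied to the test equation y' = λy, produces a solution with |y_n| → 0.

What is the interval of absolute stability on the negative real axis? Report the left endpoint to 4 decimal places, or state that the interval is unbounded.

z∈(-4.5714,0).

Test eqn y'=λy, z=hλ:
  k1=λy_n ⇒ h·k1=z·y_n;  k2=λ(1+7/20z)y_n ⇒ h·k2=z(1+7/20z)y_n
  y_{n+1}/y_n = 1 + 3/8z + 5/8z(1+7/20z) = 1 + z + 7/32z²
  R(z) = 1 + z + 7/32z².

Find x<0 with |R(x)|<1.
x=-0.34: |R|=0.6853
R=1: x+7/32x²=0 ⇒ x=−32/7=-4.5714; min R=1−1/(4·7/32)=-0.1429>−1
Confirm numerically:
  x=-4.471: |R|=0.90178 <1
  x=-4.260: |R|=0.70979 <1
  x=-3.309: |R|=0.08620 <1
  x=-4.879: |R|=1.32827 >1
  x=-4.766: |R|=1.20285 >1
So |R|<1 on (-4.5714, 0).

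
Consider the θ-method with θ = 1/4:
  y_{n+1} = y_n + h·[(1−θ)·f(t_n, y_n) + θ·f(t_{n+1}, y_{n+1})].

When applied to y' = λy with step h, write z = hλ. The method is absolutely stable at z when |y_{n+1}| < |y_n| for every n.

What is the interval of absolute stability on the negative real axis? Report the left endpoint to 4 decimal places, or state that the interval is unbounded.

z∈(-4.0000,0).

On y'=λy, z=hλ:
  y_{n+1} = y_n + z·[3/4·y_n + 1/4·y_{n+1}] ⇒ (1 − 1/4z)y_{n+1} = (1 + 3/4z)y_n
  ⇒ R(z) = (1 + 3/4z)/(1 − 1/4z).

Find x<0 with |R(x)|<1.
x=-1.03: |R|=0.1809
R=−1: 1+3/4x = −1+1/4x ⇒ -1/2x=2 ⇒ x=2/(-1/2)=-4.0000
Confirm numerically:
  x=-3.360: |R|=0.82609 <1
  x=-3.184: |R|=0.77283 <1
  x=-2.335: |R|=0.47435 <1
  x=-1.868: |R|=0.27335 <1
  x=-4.362: |R|=1.08658 >1
  x=-4.298: |R|=1.07182 >1
  x=-4.147: |R|=1.03609 >1
So |R|<1 on (-4.0000, 0).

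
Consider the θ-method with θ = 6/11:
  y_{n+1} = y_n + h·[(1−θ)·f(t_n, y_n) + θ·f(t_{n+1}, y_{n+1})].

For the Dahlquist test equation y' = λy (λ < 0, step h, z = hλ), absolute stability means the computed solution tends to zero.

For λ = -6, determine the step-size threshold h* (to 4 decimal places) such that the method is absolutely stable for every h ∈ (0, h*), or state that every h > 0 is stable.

interval (−∞, 0). Any h>0 works for λ=-6.

Test eqn y'=λy, z=hλ:
  y_{n+1} = y_n + z·[5/11·y_n + 6/11·y_{n+1}] ⇒ (1 − 6/11z)y_{n+1} = (1 + 5/11z)y_n
  R(z) = (1 + 5/11z)/(1 − 6/11z).

Solve |R(x)|<1 on ℝ⁻.
x=-1.59: |R|=0.1485
x=-2: |R|=0.0435
x=-10: |R|=0.5493
x=-100: |R|=0.8003
θ=6/11≥1/2 ⇒ |1+5/11x|<|1−6/11x| ∀x<0 ⇒ interval (−∞,0).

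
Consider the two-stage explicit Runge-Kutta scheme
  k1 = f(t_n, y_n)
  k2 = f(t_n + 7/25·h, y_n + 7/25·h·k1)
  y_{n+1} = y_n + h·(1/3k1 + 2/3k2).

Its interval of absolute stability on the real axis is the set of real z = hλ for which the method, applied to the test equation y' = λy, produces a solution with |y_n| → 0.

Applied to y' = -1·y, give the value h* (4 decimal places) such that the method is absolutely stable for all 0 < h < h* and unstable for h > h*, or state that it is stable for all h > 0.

Set f=λy, z=hλ:
  k1=λy_n ⇒ h·k1=z·y_n;  k2=λ(1+7/25z)y_n ⇒ h·k2=z(1+7/25z)y_n
  y_{n+1}/y_n = 1 + 1/3z + 2/3z(1+7/25z) = 1 + z + 14/75z²
  so R(z) = 1 + z + 14/75z².

Find x<0 with |R(x)|<1.
x=-0.98: |R|=0.1993
R=1: x+14/75x²=0 ⇒ x=−75/14=-5.3571; min R=1−1/(4·14/75)=-0.3393>−1
Confirm numerically:
  x=-5.330: |R|=0.97299 <1
  x=-4.901: |R|=0.58270 <1
  x=-3.519: |R|=0.20744 <1
  x=-5.901: |R|=1.59907 >1
  x=-5.702: |R|=1.36706 >1
  x=-5.452: |R|=1.09654 >1
So |R|<1 on (-5.3571, 0).

(-5.3571,0); λ=-1 ⇒ h* = (75/14)/1 = 5.3571.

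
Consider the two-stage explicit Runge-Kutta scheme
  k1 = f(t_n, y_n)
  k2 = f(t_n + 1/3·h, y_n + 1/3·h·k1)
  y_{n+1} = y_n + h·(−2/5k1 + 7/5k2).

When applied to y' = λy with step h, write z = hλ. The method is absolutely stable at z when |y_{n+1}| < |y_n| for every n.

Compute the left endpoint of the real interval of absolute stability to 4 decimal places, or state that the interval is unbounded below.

Set f=λy, z=hλ:
  k1=λy_n ⇒ h·k1=z·y_n;  k2=λ(1+1/3z)y_n ⇒ h·k2=z(1+1/3z)y_n
  y_{n+1}/y_n = 1 − 2/5z + 7/5z(1+1/3z) = 1 + z + 7/15z²
  ⇒ R(z) = 1 + z + 7/15z².

Boundary: |R(x)|=1, x<0.
x=-0.41: |R|=0.6684
R=1: x+7/15x²=0 ⇒ x=−15/7=-2.1429; min R=1−1/(4·7/15)=0.4643>−1
Confirm numerically:
  x=-1.714: |R|=0.65697 <1
  x=-1.064: |R|=0.46431 <1
  x=-0.941: |R|=0.47222 <1
  x=-2.670: |R|=1.65682 >1
  x=-2.468: |R|=1.37448 >1
  x=-2.254: |R|=1.11691 >1
Stable set (-2.1429, 0).

left endpoint -2.1429.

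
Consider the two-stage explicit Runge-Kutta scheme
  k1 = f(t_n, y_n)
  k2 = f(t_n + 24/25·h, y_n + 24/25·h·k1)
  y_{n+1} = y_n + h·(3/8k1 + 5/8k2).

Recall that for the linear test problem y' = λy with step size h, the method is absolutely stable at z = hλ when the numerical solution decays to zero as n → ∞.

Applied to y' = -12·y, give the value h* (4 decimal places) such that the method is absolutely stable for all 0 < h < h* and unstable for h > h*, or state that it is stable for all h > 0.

(-1.6667,0); λ=-12 ⇒ h* = (5/3)/12 = 0.1389.

On y'=λy, z=hλ:
  k1=λy_n ⇒ h·k1=z·y_n;  k2=λ(1+24/25z)y_n ⇒ h·k2=z(1+24/25z)y_n
  y_{n+1}/y_n = 1 + 3/8z + 5/8z(1+24/25z) = 1 + z + 3/5z²
  so R(z) = 1 + z + 3/5z².

Solve |R(x)|<1 on ℝ⁻.
x=-0.57: |R|=0.6249
R=1: x+3/5x²=0 ⇒ x=−5/3=-1.6667; min R=1−1/(4·3/5)=0.5833>−1
Confirm numerically:
  x=-1.407: |R|=0.78079 <1
  x=-1.102: |R|=0.62664 <1
  x=-0.938: |R|=0.58991 <1
  x=-0.864: |R|=0.58390 <1
  x=-1.979: |R|=1.37086 >1
  x=-1.797: |R|=1.14053 >1
  x=-1.691: |R|=1.02469 >1
Interval (-1.6667, 0).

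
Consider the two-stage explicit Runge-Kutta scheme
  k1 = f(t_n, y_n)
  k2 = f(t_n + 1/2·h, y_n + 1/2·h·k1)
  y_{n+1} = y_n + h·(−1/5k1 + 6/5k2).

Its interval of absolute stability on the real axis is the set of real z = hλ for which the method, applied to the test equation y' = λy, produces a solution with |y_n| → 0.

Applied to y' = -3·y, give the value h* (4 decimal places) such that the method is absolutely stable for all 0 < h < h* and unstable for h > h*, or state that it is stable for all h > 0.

Test eqn y'=λy, z=hλ:
  k1=λy_n ⇒ h·k1=z·y_n;  k2=λ(1+1/2z)y_n ⇒ h·k2=z(1+1/2z)y_n
  y_{n+1}/y_n = 1 − 1/5z + 6/5z(1+1/2z) = 1 + z + 3/5z²
  R(z) = 1 + z + 3/5z².

Need |R(x)|<1, x<0.
x=-0.36: |R|=0.7178
R=1: x+3/5x²=0 ⇒ x=−5/3=-1.6667; min R=1−1/(4·3/5)=0.5833>−1
Confirm numerically:
  x=-1.464: |R|=0.82198 <1
  x=-1.320: |R|=0.72544 <1
  x=-1.257: |R|=0.69103 <1
  x=-1.974: |R|=1.36401 >1
  x=-1.901: |R|=1.26728 >1
Interval (-1.6667, 0).

(-1.6667,0); λ=-3 ⇒ h* = (5/3)/3 = 0.5556.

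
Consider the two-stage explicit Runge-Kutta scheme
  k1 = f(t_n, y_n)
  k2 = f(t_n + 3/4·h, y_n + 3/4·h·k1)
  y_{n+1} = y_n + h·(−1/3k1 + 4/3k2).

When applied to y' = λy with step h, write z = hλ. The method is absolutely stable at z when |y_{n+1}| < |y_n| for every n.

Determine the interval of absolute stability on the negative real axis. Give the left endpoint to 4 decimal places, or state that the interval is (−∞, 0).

Set f=λy, z=hλ:
  k1=λy_n ⇒ h·k1=z·y_n;  k2=λ(1+3/4z)y_n ⇒ h·k2=z(1+3/4z)y_n
  y_{n+1}/y_n = 1 − 1/3z + 4/3z(1+3/4z) = 1 + z + z²
  so R(z) = 1 + z + z².

Boundary: |R(x)|=1, x<0.
x=-1.19: |R|=1.2261
R=1: x+1x²=0 ⇒ x=−1=-1.0000; min R=1−1/(4·1)=0.7500>−1
Confirm numerically:
  x=-0.924: |R|=0.92978 <1
  x=-0.578: |R|=0.75608 <1
  x=-0.564: |R|=0.75410 <1
  x=-1.393: |R|=1.54745 >1
  x=-1.332: |R|=1.44222 >1
So |R|<1 on (-1.0000, 0).

(-1.0000, 0).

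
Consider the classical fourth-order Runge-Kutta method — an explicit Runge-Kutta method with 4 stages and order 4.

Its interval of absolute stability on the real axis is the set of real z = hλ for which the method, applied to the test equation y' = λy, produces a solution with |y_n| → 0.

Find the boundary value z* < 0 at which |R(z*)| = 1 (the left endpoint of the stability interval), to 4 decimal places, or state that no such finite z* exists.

left endpoint -2.7853.

With y'=λy (z=hλ):
  order 4, 4-stage ⇒ R(z)=1+z+z^2/2+z^3/6+z^4/24
  (e.g. R(-0.38)=0.68392, |R|=0.68392)

Boundary: |R(x)|=1, x<0.
x=-0.38: |R|=0.6839
|R(-2.56)|=0.7102 |R(-1.42)|=0.2804 |R(-1.32)|=0.2944
Bisect:
  x_lo=-3.3422 |R|=2.2197  x_hi=-0.3450 |R|=0.7083
  mid=-1.84358 |R|=0.29281 →hi
  mid=-2.59289 |R|=0.74661 →hi
  mid=-2.96755 |R|=1.31140 →lo
  mid=-2.78022 |R|=0.99237 →hi
  mid=-2.87388 |R|=1.14199 →lo
  mid=-2.82705 |R|=1.06480 →lo
  mid=-2.80363 |R|=1.02801 →lo
  mid=-2.79193 |R|=1.01005 →lo
  mid=-2.78607 |R|=1.00117 →lo
  mid=-2.78315 |R|=0.99677 →hi
  ...
  [-2.78534,-2.78516] ⇒ x*=-2.7853
Interval (-2.7853, 0).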